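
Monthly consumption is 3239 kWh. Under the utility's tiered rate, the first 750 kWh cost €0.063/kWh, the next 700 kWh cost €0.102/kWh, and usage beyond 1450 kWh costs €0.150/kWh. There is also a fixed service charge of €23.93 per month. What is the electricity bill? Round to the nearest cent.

€410.93

First 750 kWh × €0.063 = €47.25
Next 700 kWh × €0.102 = €71.40
Remaining 1789 kWh × €0.150 = €268.35
Energy charge = €387.00; + service €23.93 = €410.93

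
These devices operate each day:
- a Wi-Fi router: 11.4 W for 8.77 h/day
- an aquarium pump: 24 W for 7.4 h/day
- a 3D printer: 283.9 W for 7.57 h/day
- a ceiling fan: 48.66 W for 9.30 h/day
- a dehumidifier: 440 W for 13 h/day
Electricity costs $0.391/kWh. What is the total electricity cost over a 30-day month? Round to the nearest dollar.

$101

Wi-Fi router: 11.4 W × 8.77 h × 30 d = 2,999 Wh = 2.999 kWh
aquarium pump: 24 W × 7.4 h × 30 d = 5,328 Wh = 5.328 kWh
3D printer: 283.9 W × 7.57 h × 30 d = 64,474 Wh = 64.47 kWh
ceiling fan: 48.66 W × 9.30 h × 30 d = 13,576 Wh = 13.58 kWh
dehumidifier: 440 W × 13 h × 30 d = 171,600 Wh = 171.6 kWh
Total energy = 2.999 + 5.328 + 64.47 + 13.58 + 171.6 = 258 kWh
Cost = 258 kWh × $0.391 = $100.87 ≈ $101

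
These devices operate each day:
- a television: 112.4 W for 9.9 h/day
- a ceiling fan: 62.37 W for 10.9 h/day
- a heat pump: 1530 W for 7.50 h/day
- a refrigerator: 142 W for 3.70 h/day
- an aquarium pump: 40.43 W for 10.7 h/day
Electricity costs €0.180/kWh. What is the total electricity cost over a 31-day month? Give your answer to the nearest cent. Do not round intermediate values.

television: 112.4 W × 9.9 h × 31 d = 34,496 Wh = 34.5 kWh
ceiling fan: 62.37 W × 10.9 h × 31 d = 21,075 Wh = 21.07 kWh
heat pump: 1530 W × 7.50 h × 31 d = 355,725 Wh = 355.7 kWh
refrigerator: 142 W × 3.70 h × 31 d = 16,287 Wh = 16.29 kWh
aquarium pump: 40.43 W × 10.7 h × 31 d = 13,411 Wh = 13.41 kWh
Total energy = 34.5 + 21.07 + 355.7 + 16.29 + 13.41 = 441 kWh
Cost = 441 kWh × €0.180 = €79.38

€79.38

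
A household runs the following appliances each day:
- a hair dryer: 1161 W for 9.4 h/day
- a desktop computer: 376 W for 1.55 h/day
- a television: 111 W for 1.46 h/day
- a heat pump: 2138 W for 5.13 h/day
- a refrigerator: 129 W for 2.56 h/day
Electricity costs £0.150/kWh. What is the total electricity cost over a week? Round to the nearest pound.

£24

hair dryer: 1161 W × 9.4 h × 7 d = 76,394 Wh = 76.39 kWh
desktop computer: 376 W × 1.55 h × 7 d = 4,080 Wh = 4.08 kWh
television: 111 W × 1.46 h × 7 d = 1,134 Wh = 1.134 kWh
heat pump: 2138 W × 5.13 h × 7 d = 76,776 Wh = 76.78 kWh
refrigerator: 129 W × 2.56 h × 7 d = 2,312 Wh = 2.312 kWh
Total energy = 76.39 + 4.08 + 1.134 + 76.78 + 2.312 = 160.7 kWh
Cost = 160.7 kWh × £0.150 = £24.10 ≈ £24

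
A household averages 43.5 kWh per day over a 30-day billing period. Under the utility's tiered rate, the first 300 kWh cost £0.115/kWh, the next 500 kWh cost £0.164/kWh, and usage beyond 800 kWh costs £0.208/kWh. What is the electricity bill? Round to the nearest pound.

£222

Usage = 43.5 kWh/day × 30 days = 1305 kWh
First 300 kWh × £0.115 = £34.50
Next 500 kWh × £0.164 = £82.00
Remaining 505 kWh × £0.208 = £105.04
Total = £221.54 ≈ £222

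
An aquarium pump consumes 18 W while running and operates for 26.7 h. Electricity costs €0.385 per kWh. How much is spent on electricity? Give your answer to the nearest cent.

€0.19

Energy = 18 W × 26.7 h = 481 Wh = 0.4806 kWh
Cost = 0.4806 kWh × €0.385/kWh = €0.19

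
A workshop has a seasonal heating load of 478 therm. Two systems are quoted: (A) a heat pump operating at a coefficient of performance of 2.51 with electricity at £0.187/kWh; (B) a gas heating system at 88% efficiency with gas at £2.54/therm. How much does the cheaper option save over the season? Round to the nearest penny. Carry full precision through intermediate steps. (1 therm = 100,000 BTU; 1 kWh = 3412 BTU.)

£335.96

Heat load = 478 therm × 100,000 = 47,800,000 BTU
Gas: input = 47,800,000 / 0.88 = 54,318,182 BTU = 543.2 therm → 543.2 × £2.54 = £1,379.68
Heat pump: 47,800,000 BTU / 3412 = 14,010 kWh heat; / 2.51 = 5,581 kWh in → × £0.187 = £1,043.73
Difference = |£1,379.68 − £1,043.73| = £335.96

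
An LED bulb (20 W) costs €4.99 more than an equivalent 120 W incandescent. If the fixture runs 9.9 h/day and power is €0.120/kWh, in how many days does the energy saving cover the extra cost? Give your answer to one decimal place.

42.0 days

Power saved = 120 − 20 = 100 W
Daily energy saved = 100 W × 9.9 h = 990 Wh = 0.99 kWh
Daily savings = 0.99 × €0.120 = €0.1188
Payback = €4.99 / €0.1188 per day = 42 days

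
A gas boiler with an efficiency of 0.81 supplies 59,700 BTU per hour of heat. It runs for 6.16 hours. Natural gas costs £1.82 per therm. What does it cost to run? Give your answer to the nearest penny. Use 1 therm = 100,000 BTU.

£8.26

Heat delivered = 59,700 BTU/h × 6.16 h = 367,752 BTU
Gas input = 367,752 / 0.81 = 454,015 BTU
= 454,015 / 100,000 = 4.54 therm
Cost = 4.54 × £1.82/therm = £8.26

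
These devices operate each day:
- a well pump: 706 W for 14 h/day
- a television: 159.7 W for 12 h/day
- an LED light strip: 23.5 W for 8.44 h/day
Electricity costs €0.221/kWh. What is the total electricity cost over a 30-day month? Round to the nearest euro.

€80

well pump: 706 W × 14 h × 30 d = 296,520 Wh = 296.5 kWh
television: 159.7 W × 12 h × 30 d = 57,492 Wh = 57.49 kWh
LED light strip: 23.5 W × 8.44 h × 30 d = 5,950 Wh = 5.95 kWh
Total energy = 296.5 + 57.49 + 5.95 = 360 kWh
Cost = 360 kWh × €0.221 = €79.55 ≈ €80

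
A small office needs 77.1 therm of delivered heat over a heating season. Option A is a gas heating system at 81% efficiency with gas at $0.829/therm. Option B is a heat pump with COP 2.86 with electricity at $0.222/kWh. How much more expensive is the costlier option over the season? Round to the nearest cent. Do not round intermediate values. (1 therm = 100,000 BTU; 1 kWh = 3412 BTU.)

Heat load = 77.1 therm × 100,000 = 7,710,000 BTU
Gas: input = 7,710,000 / 0.81 = 9,518,519 BTU = 95.19 therm → 95.19 × $0.829 = $78.91
Heat pump: 7,710,000 BTU / 3412 = 2,260 kWh heat; / 2.86 = 790.1 kWh in → × $0.222 = $175.40
Difference = |$78.91 − $175.40| = $96.49

$96.49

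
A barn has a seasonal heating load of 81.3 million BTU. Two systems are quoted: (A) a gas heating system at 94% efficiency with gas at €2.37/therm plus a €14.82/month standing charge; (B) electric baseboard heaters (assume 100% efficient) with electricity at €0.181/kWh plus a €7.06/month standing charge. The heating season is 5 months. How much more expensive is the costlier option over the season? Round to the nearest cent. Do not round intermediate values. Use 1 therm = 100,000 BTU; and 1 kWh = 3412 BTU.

€2224.21

Heat load = 81.3 × 10⁶ BTU = 81,300,000 BTU
Gas: input = 81,300,000 / 0.94 = 86,489,362 BTU = 864.9 therm → 864.9 × €2.37 = €2,049.80; + 5 × €14.82 standing = €2,123.90
Electric: 81,300,000 BTU / 3412 = 23,830 kWh → × €0.181 = €4,312.81; + 5 × €7.06 standing = €4,348.11
Difference = |€2,123.90 − €4,348.11| = €2,224.21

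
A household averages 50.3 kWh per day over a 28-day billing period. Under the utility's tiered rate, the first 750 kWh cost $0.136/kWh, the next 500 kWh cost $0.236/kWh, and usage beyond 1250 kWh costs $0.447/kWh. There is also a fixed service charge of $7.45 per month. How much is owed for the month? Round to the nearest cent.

Usage = 50.3 kWh/day × 28 days = 1408.4 kWh
First 750 kWh × $0.136 = $102.00
Next 500 kWh × $0.236 = $118.00
Remaining 158.4 kWh × $0.447 = $70.80
Energy charge = $290.80; + service $7.45 = $298.25

$298.25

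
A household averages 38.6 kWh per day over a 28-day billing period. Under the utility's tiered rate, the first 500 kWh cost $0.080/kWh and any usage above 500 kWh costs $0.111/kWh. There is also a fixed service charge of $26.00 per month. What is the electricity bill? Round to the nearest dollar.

$130

Usage = 38.6 kWh/day × 28 days = 1080.8 kWh
First 500 kWh × $0.080 = $40.00
Remaining 580.8 kWh × $0.111 = $64.47
Energy charge = $104.47; + service $26.00 = $130.47 ≈ $130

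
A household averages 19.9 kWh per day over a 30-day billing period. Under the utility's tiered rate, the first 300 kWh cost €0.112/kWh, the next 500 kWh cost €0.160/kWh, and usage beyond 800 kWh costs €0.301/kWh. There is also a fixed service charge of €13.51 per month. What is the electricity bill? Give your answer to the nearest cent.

€94.63

Usage = 19.9 kWh/day × 30 days = 597 kWh
First 300 kWh × €0.112 = €33.60
Next 297 kWh × €0.160 = €47.52
Remaining tier: 0 kWh (not reached)
Energy charge = €81.12; + service €13.51 = €94.63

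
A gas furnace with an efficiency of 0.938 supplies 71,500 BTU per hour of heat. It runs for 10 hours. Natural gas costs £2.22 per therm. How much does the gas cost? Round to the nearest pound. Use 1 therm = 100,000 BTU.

£17

Heat delivered = 71,500 BTU/h × 10 h = 715,000 BTU
Gas input = 715,000 / 0.938 = 762,260 BTU
= 762,260 / 100,000 = 7.623 therm
Cost = 7.623 × £2.22/therm = £16.92 ≈ £17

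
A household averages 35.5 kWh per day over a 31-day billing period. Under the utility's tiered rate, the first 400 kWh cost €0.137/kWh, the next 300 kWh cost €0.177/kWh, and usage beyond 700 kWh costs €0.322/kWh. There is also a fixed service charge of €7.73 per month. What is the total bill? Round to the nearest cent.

Usage = 35.5 kWh/day × 31 days = 1100.5 kWh
First 400 kWh × €0.137 = €54.80
Next 300 kWh × €0.177 = €53.10
Remaining 400.5 kWh × €0.322 = €128.96
Energy charge = €236.86; + service €7.73 = €244.59

€244.59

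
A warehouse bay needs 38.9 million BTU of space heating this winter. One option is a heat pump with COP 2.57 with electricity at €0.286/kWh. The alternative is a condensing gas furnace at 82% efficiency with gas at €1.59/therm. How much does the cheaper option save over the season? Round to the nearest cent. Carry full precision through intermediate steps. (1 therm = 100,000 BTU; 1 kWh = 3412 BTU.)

Heat load = 38.9 × 10⁶ BTU = 38,900,000 BTU
Gas: input = 38,900,000 / 0.82 = 47,439,024 BTU = 474.4 therm → 474.4 × €1.59 = €754.28
Heat pump: 38,900,000 BTU / 3412 = 11,400 kWh heat; / 2.57 = 4,436 kWh in → × €0.286 = €1,268.74
Difference = |€754.28 − €1,268.74| = €514.46

€514.46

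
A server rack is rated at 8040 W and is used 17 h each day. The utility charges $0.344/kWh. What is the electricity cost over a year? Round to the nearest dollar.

Energy = 8040 W × 17 h/day × 365 days = 49,888,200 Wh = 49,890 kWh
Cost = 49,890 kWh × $0.344/kWh = $17,161.54 ≈ $17162

$17162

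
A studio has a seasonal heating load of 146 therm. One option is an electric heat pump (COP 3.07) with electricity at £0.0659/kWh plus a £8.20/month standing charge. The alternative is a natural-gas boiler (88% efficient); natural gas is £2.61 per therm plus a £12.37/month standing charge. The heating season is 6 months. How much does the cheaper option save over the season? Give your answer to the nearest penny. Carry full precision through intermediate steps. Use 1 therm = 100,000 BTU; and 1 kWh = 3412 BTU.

Heat load = 146 therm × 100,000 = 14,600,000 BTU
Gas: input = 14,600,000 / 0.88 = 16,590,909 BTU = 165.9 therm → 165.9 × £2.61 = £433.02; + 6 × £12.37 standing = £507.24
Heat pump: 14,600,000 BTU / 3412 = 4,279 kWh heat; / 3.07 = 1,394 kWh in → × £0.0659 = £91.85; + 6 × £8.20 standing = £141.05
Difference = |£507.24 − £141.05| = £366.19

£366.19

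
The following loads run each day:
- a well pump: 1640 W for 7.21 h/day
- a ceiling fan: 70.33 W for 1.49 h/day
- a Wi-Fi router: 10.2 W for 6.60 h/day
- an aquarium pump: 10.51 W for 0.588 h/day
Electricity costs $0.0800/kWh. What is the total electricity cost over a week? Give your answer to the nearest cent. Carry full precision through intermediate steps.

well pump: 1640 W × 7.21 h × 7 d = 82,771 Wh = 82.77 kWh
ceiling fan: 70.33 W × 1.49 h × 7 d = 734 Wh = 0.7335 kWh
Wi-Fi router: 10.2 W × 6.60 h × 7 d = 471 Wh = 0.4712 kWh
aquarium pump: 10.51 W × 0.588 h × 7 d = 43 Wh = 0.04326 kWh
Total energy = 82.77 + 0.7335 + 0.4712 + 0.04326 = 84.02 kWh
Cost = 84.02 kWh × $0.0800 = $6.72

$6.72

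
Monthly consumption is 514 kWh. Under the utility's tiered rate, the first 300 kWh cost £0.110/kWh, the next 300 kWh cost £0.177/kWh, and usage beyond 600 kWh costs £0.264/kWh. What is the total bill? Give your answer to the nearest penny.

£70.88

First 300 kWh × £0.110 = £33.00
Next 214 kWh × £0.177 = £37.88
Remaining tier: 0 kWh (not reached)
Total = £70.88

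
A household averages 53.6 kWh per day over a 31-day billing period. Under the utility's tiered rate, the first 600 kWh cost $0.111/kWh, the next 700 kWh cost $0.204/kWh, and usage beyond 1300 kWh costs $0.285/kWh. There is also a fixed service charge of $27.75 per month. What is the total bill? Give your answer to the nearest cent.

$340.21

Usage = 53.6 kWh/day × 31 days = 1661.6 kWh
First 600 kWh × $0.111 = $66.60
Next 700 kWh × $0.204 = $142.80
Remaining 361.6 kWh × $0.285 = $103.06
Energy charge = $312.46; + service $27.75 = $340.21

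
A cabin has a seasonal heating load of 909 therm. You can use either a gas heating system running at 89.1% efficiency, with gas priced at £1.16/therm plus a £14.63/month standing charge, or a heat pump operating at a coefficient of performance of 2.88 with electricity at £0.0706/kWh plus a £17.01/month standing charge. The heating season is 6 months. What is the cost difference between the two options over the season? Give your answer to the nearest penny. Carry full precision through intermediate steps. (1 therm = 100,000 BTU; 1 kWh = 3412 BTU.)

£516.07

Heat load = 909 therm × 100,000 = 90,900,000 BTU
Gas: input = 90,900,000 / 0.891 = 102,020,202 BTU = 1,020 therm → 1,020 × £1.16 = £1,183.43; + 6 × £14.63 standing = £1,271.21
Heat pump: 90,900,000 BTU / 3412 = 26,640 kWh heat; / 2.88 = 9,250 kWh in → × £0.0706 = £653.08; + 6 × £17.01 standing = £755.14
Difference = |£1,271.21 − £755.14| = £516.07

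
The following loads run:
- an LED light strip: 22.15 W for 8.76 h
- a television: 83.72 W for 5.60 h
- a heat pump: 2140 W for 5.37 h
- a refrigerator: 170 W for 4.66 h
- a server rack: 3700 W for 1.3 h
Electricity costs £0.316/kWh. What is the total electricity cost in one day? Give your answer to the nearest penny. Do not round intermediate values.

LED light strip: 22.15 W × 8.76 h = 194 Wh = 0.194 kWh
television: 83.72 W × 5.60 h = 469 Wh = 0.4688 kWh
heat pump: 2140 W × 5.37 h = 11,492 Wh = 11.49 kWh
refrigerator: 170 W × 4.66 h = 792 Wh = 0.7922 kWh
server rack: 3700 W × 1.3 h = 4,810 Wh = 4.81 kWh
Total energy = 0.194 + 0.4688 + 11.49 + 0.7922 + 4.81 = 17.76 kWh
Cost = 17.76 kWh × £0.316 = £5.61

£5.61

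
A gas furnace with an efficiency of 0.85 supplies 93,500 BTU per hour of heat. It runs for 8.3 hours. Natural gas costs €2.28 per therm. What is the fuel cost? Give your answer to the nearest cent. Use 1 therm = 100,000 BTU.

Heat delivered = 93,500 BTU/h × 8.3 h = 776,050 BTU
Gas input = 776,050 / 0.85 = 913,000 BTU
= 913,000 / 100,000 = 9.13 therm
Cost = 9.13 × €2.28/therm = €20.82

€20.82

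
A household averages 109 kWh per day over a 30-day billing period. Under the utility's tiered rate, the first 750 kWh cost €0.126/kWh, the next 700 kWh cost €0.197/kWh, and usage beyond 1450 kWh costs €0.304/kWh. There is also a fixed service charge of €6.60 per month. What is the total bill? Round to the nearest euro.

Usage = 109 kWh/day × 30 days = 3270 kWh
First 750 kWh × €0.126 = €94.50
Next 700 kWh × €0.197 = €137.90
Remaining 1820 kWh × €0.304 = €553.28
Energy charge = €785.68; + service €6.60 = €792.28 ≈ €792

€792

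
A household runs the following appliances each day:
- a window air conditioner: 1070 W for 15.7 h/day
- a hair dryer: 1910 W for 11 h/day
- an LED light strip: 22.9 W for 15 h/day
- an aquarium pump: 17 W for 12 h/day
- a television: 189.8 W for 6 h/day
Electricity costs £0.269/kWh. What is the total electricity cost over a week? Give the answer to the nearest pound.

window air conditioner: 1070 W × 15.7 h × 7 d = 117,593 Wh = 117.6 kWh
hair dryer: 1910 W × 11 h × 7 d = 147,070 Wh = 147.1 kWh
LED light strip: 22.9 W × 15 h × 7 d = 2,404 Wh = 2.405 kWh
aquarium pump: 17 W × 12 h × 7 d = 1,428 Wh = 1.428 kWh
television: 189.8 W × 6 h × 7 d = 7,972 Wh = 7.972 kWh
Total energy = 117.6 + 147.1 + 2.405 + 1.428 + 7.972 = 276.5 kWh
Cost = 276.5 kWh × £0.269 = £74.37 ≈ £74

£74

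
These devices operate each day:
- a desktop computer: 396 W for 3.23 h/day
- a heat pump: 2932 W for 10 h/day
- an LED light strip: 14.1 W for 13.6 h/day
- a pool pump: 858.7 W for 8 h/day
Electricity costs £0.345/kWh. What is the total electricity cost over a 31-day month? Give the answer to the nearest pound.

£403

desktop computer: 396 W × 3.23 h × 31 d = 39,651 Wh = 39.65 kWh
heat pump: 2932 W × 10 h × 31 d = 908,920 Wh = 908.9 kWh
LED light strip: 14.1 W × 13.6 h × 31 d = 5,945 Wh = 5.945 kWh
pool pump: 858.7 W × 8 h × 31 d = 212,958 Wh = 213 kWh
Total energy = 39.65 + 908.9 + 5.945 + 213 = 1,167 kWh
Cost = 1,167 kWh × £0.345 = £402.78 ≈ £403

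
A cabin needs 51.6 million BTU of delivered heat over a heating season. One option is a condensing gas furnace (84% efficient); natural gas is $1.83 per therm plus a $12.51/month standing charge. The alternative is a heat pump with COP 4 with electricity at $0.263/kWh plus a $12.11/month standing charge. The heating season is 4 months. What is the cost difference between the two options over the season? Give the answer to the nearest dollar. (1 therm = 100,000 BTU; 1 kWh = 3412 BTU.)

Heat load = 51.6 × 10⁶ BTU = 51,600,000 BTU
Gas: input = 51,600,000 / 0.84 = 61,428,571 BTU = 614.3 therm → 614.3 × $1.83 = $1,124.14; + 4 × $12.51 standing = $1,174.18
Heat pump: 51,600,000 BTU / 3412 = 15,120 kWh heat; / 4 = 3,781 kWh in → × $0.263 = $994.34; + 4 × $12.11 standing = $1,042.78
Difference = |$1,174.18 − $1,042.78| = $131.40 ≈ $131

$131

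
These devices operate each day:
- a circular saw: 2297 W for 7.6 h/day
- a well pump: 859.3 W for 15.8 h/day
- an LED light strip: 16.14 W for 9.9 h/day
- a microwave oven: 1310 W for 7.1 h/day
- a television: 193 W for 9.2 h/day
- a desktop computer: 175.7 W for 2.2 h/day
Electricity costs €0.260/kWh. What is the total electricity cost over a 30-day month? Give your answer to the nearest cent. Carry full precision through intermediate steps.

€332.73

circular saw: 2297 W × 7.6 h × 30 d = 523,716 Wh = 523.7 kWh
well pump: 859.3 W × 15.8 h × 30 d = 407,308 Wh = 407.3 kWh
LED light strip: 16.14 W × 9.9 h × 30 d = 4,794 Wh = 4.794 kWh
microwave oven: 1310 W × 7.1 h × 30 d = 279,030 Wh = 279 kWh
television: 193 W × 9.2 h × 30 d = 53,268 Wh = 53.27 kWh
desktop computer: 175.7 W × 2.2 h × 30 d = 11,596 Wh = 11.6 kWh
Total energy = 523.7 + 407.3 + 4.794 + 279 + 53.27 + 11.6 = 1,280 kWh
Cost = 1,280 kWh × €0.260 = €332.73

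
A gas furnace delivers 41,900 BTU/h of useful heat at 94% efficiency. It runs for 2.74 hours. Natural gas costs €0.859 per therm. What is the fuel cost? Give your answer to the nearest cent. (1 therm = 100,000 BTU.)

Heat delivered = 41,900 BTU/h × 2.74 h = 114,806 BTU
Gas input = 114,806 / 0.94 = 122,134 BTU
= 122,134 / 100,000 = 1.221 therm
Cost = 1.221 × €0.859/therm = €1.05

€1.05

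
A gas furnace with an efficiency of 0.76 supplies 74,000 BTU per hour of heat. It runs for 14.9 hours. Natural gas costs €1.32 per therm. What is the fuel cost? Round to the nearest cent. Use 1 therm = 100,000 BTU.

Heat delivered = 74,000 BTU/h × 14.9 h = 1,102,600 BTU
Gas input = 1,102,600 / 0.76 = 1,450,789 BTU
= 1,450,789 / 100,000 = 14.51 therm
Cost = 14.51 × €1.32/therm = €19.15

€19.15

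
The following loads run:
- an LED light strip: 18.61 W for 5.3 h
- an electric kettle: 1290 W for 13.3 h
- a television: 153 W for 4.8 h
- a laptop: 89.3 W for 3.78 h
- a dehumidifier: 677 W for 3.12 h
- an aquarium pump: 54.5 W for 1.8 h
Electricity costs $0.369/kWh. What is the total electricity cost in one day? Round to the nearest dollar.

LED light strip: 18.61 W × 5.3 h = 99 Wh = 0.09863 kWh
electric kettle: 1290 W × 13.3 h = 17,157 Wh = 17.16 kWh
television: 153 W × 4.8 h = 734 Wh = 0.7344 kWh
laptop: 89.3 W × 3.78 h = 338 Wh = 0.3376 kWh
dehumidifier: 677 W × 3.12 h = 2,112 Wh = 2.112 kWh
aquarium pump: 54.5 W × 1.8 h = 98 Wh = 0.0981 kWh
Total energy = 0.09863 + 17.16 + 0.7344 + 0.3376 + 2.112 + 0.0981 = 20.54 kWh
Cost = 20.54 kWh × $0.369 = $7.58 ≈ $8

$8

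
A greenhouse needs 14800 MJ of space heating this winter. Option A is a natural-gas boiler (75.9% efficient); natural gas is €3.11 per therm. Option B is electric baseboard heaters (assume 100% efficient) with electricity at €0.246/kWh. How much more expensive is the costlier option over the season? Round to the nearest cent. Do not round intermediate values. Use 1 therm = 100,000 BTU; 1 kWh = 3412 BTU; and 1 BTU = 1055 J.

Heat load = 14800 MJ = 14,800,000,000 J / 1055 = 14,028,436 BTU
Gas: input = 14,028,436 / 0.759 = 18,482,788 BTU = 184.8 therm → 184.8 × €3.11 = €574.81
Electric: 14,028,436 BTU / 3412 = 4,111 kWh → × €0.246 = €1,011.43
Difference = |€574.81 − €1,011.43| = €436.61

€436.61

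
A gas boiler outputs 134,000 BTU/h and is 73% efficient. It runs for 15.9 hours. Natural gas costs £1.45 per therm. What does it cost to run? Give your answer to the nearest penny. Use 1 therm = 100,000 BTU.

Heat delivered = 134,000 BTU/h × 15.9 h = 2,130,600 BTU
Gas input = 2,130,600 / 0.73 = 2,918,630 BTU
= 2,918,630 / 100,000 = 29.19 therm
Cost = 29.19 × £1.45/therm = £42.32

£42.32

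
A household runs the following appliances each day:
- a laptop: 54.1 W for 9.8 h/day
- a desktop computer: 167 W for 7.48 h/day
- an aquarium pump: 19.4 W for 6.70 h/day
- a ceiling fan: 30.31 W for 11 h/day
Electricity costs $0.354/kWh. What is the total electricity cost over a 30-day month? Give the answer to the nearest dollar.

$24

laptop: 54.1 W × 9.8 h × 30 d = 15,905 Wh = 15.91 kWh
desktop computer: 167 W × 7.48 h × 30 d = 37,475 Wh = 37.47 kWh
aquarium pump: 19.4 W × 6.70 h × 30 d = 3,899 Wh = 3.899 kWh
ceiling fan: 30.31 W × 11 h × 30 d = 10,002 Wh = 10 kWh
Total energy = 15.91 + 37.47 + 3.899 + 10 = 67.28 kWh
Cost = 67.28 kWh × $0.354 = $23.82 ≈ $24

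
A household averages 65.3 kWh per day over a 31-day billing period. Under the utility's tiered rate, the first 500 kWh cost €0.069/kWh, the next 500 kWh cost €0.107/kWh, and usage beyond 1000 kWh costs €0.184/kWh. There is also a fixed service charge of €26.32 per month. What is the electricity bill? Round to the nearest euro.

Usage = 65.3 kWh/day × 31 days = 2024.3 kWh
First 500 kWh × €0.069 = €34.50
Next 500 kWh × €0.107 = €53.50
Remaining 1024.3 kWh × €0.184 = €188.47
Energy charge = €276.47; + service €26.32 = €302.79 ≈ €303

€303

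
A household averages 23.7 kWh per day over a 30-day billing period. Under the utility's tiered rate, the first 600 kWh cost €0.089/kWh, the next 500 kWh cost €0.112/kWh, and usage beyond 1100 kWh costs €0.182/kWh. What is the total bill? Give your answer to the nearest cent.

€65.83

Usage = 23.7 kWh/day × 30 days = 711 kWh
First 600 kWh × €0.089 = €53.40
Next 111 kWh × €0.112 = €12.43
Remaining tier: 0 kWh (not reached)
Total = €65.83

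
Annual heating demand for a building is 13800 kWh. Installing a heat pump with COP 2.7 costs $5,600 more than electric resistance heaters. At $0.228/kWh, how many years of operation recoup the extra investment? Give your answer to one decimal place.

Resistance: 13800 kWh × $0.228 = $3,146.40/yr
Heat pump: 13800 / 2.7 = 5111 kWh in → × $0.228 = $1,165.33/yr
Annual savings = $1,981.07
Payback = $5,600 / $1,981.07 = 2.83 years

2.8 years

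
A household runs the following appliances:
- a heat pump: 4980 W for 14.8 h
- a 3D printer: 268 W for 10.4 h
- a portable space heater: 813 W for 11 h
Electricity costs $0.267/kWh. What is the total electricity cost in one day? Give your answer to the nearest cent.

heat pump: 4980 W × 14.8 h = 73,704 Wh = 73.7 kWh
3D printer: 268 W × 10.4 h = 2,787 Wh = 2.787 kWh
portable space heater: 813 W × 11 h = 8,943 Wh = 8.943 kWh
Total energy = 73.7 + 2.787 + 8.943 = 85.43 kWh
Cost = 85.43 kWh × $0.267 = $22.81

$22.81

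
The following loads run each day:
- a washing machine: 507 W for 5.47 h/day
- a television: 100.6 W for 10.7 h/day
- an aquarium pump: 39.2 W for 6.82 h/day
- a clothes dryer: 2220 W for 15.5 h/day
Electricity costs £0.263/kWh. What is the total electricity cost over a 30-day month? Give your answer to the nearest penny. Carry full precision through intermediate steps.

£303.98

washing machine: 507 W × 5.47 h × 30 d = 83,199 Wh = 83.2 kWh
television: 100.6 W × 10.7 h × 30 d = 32,293 Wh = 32.29 kWh
aquarium pump: 39.2 W × 6.82 h × 30 d = 8,020 Wh = 8.02 kWh
clothes dryer: 2220 W × 15.5 h × 30 d = 1,032,300 Wh = 1,032 kWh
Total energy = 83.2 + 32.29 + 8.02 + 1,032 = 1,156 kWh
Cost = 1,156 kWh × £0.263 = £303.98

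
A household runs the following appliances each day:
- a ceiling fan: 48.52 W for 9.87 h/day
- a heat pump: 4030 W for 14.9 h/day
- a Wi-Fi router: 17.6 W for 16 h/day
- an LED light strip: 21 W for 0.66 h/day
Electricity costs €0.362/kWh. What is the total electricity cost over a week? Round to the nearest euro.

ceiling fan: 48.52 W × 9.87 h × 7 d = 3,352 Wh = 3.352 kWh
heat pump: 4030 W × 14.9 h × 7 d = 420,329 Wh = 420.3 kWh
Wi-Fi router: 17.6 W × 16 h × 7 d = 1,971 Wh = 1.971 kWh
LED light strip: 21 W × 0.66 h × 7 d = 97 Wh = 0.09702 kWh
Total energy = 3.352 + 420.3 + 1.971 + 0.09702 = 425.7 kWh
Cost = 425.7 kWh × €0.362 = €154.12 ≈ €154

€154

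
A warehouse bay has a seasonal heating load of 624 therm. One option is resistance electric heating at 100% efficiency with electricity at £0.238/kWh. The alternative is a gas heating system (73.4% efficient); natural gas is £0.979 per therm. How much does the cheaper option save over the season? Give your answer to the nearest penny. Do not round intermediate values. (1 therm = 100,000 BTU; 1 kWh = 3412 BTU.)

£3520.35

Heat load = 624 therm × 100,000 = 62,400,000 BTU
Gas: input = 62,400,000 / 0.734 = 85,013,624 BTU = 850.1 therm → 850.1 × £0.979 = £832.28
Electric: 62,400,000 BTU / 3412 = 18,290 kWh → × £0.238 = £4,352.64
Difference = |£832.28 − £4,352.64| = £3,520.35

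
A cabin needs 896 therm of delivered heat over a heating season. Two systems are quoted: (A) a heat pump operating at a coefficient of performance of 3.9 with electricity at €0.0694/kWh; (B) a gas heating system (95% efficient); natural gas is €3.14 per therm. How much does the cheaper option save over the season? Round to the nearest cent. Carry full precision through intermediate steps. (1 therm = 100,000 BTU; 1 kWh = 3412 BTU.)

€2494.22

Heat load = 896 therm × 100,000 = 89,600,000 BTU
Gas: input = 89,600,000 / 0.95 = 94,315,789 BTU = 943.2 therm → 943.2 × €3.14 = €2,961.52
Heat pump: 89,600,000 BTU / 3412 = 26,260 kWh heat; / 3.9 = 6,733 kWh in → × €0.0694 = €467.30
Difference = |€2,961.52 − €467.30| = €2,494.22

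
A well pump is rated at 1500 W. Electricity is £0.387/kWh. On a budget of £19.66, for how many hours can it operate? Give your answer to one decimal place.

33.9 h

Energy budget = £19.66 / £0.387 per kWh = 50.8 kWh = 50,801 Wh
Runtime = 50,801 Wh / 1500 W = 33.87 h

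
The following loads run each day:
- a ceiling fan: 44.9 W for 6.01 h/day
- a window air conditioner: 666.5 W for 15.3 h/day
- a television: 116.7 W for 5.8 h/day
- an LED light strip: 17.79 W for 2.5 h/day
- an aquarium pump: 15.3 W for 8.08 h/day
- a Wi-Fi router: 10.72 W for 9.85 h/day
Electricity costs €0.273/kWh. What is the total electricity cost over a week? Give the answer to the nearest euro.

ceiling fan: 44.9 W × 6.01 h × 7 d = 1,889 Wh = 1.889 kWh
window air conditioner: 666.5 W × 15.3 h × 7 d = 71,382 Wh = 71.38 kWh
television: 116.7 W × 5.8 h × 7 d = 4,738 Wh = 4.738 kWh
LED light strip: 17.79 W × 2.5 h × 7 d = 311 Wh = 0.3113 kWh
aquarium pump: 15.3 W × 8.08 h × 7 d = 865 Wh = 0.8654 kWh
Wi-Fi router: 10.72 W × 9.85 h × 7 d = 739 Wh = 0.7391 kWh
Total energy = 1.889 + 71.38 + 4.738 + 0.3113 + 0.8654 + 0.7391 = 79.92 kWh
Cost = 79.92 kWh × €0.273 = €21.82 ≈ €22

€22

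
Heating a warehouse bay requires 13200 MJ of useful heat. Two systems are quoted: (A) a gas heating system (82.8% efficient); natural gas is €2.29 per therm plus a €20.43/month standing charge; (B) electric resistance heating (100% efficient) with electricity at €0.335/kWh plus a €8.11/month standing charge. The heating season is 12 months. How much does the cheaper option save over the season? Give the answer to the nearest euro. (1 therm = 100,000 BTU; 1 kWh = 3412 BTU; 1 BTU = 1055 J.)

Heat load = 13200 MJ = 13,200,000,000 J / 1055 = 12,511,848 BTU
Gas: input = 12,511,848 / 0.828 = 15,110,928 BTU = 151.1 therm → 151.1 × €2.29 = €346.04; + 12 × €20.43 standing = €591.20
Electric: 12,511,848 BTU / 3412 = 3,667 kWh → × €0.335 = €1,228.45; + 12 × €8.11 standing = €1,325.77
Difference = |€591.20 − €1,325.77| = €734.57 ≈ €735

€735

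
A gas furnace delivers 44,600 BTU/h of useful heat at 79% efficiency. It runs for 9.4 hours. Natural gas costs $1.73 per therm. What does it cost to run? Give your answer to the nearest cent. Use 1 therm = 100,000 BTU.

Heat delivered = 44,600 BTU/h × 9.4 h = 419,240 BTU
Gas input = 419,240 / 0.79 = 530,684 BTU
= 530,684 / 100,000 = 5.307 therm
Cost = 5.307 × $1.73/therm = $9.18

$9.18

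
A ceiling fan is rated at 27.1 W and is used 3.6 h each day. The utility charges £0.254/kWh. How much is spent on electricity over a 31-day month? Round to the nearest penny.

Energy = 27.1 W × 3.6 h/day × 31 days = 3,024 Wh = 3.024 kWh
Cost = 3.024 kWh × £0.254/kWh = £0.77

£0.77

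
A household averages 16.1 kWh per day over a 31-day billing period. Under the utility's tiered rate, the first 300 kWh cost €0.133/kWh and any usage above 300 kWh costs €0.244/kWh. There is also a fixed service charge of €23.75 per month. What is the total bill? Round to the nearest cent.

Usage = 16.1 kWh/day × 31 days = 499.1 kWh
First 300 kWh × €0.133 = €39.90
Remaining 199.1 kWh × €0.244 = €48.58
Energy charge = €88.48; + service €23.75 = €112.23

€112.23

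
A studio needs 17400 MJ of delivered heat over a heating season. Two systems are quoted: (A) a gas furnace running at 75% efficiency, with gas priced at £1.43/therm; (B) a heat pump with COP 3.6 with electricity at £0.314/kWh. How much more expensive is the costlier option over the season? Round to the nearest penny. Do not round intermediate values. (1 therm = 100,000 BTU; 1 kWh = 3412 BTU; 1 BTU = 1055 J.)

Heat load = 17400 MJ = 17,400,000,000 J / 1055 = 16,492,891 BTU
Gas: input = 16,492,891 / 0.75 = 21,990,521 BTU = 219.9 therm → 219.9 × £1.43 = £314.46
Heat pump: 16,492,891 BTU / 3412 = 4,834 kWh heat; / 3.6 = 1,343 kWh in → × £0.314 = £421.61
Difference = |£314.46 − £421.61| = £107.15

£107.15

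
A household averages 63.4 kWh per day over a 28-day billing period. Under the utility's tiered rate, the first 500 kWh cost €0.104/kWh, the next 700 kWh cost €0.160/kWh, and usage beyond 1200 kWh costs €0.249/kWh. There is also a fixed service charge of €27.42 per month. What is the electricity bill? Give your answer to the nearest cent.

€334.64

Usage = 63.4 kWh/day × 28 days = 1775.2 kWh
First 500 kWh × €0.104 = €52.00
Next 700 kWh × €0.160 = €112.00
Remaining 575.2 kWh × €0.249 = €143.22
Energy charge = €307.22; + service €27.42 = €334.64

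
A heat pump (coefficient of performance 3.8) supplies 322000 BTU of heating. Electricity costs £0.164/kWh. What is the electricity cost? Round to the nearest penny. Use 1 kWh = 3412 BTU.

£4.07

Heat delivered = 322,000 BTU / 3412 = 94.37 kWh
Electrical input = 94.37 kWh / 3.8 = 24.83 kWh
Cost = 24.83 × £0.164/kWh = £4.07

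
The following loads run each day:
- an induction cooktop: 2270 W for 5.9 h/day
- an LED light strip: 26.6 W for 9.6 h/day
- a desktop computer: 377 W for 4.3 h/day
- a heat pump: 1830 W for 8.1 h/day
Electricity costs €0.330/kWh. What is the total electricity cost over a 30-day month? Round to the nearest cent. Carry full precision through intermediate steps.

€297.92

induction cooktop: 2270 W × 5.9 h × 30 d = 401,790 Wh = 401.8 kWh
LED light strip: 26.6 W × 9.6 h × 30 d = 7,661 Wh = 7.661 kWh
desktop computer: 377 W × 4.3 h × 30 d = 48,633 Wh = 48.63 kWh
heat pump: 1830 W × 8.1 h × 30 d = 444,690 Wh = 444.7 kWh
Total energy = 401.8 + 7.661 + 48.63 + 444.7 = 902.8 kWh
Cost = 902.8 kWh × €0.330 = €297.92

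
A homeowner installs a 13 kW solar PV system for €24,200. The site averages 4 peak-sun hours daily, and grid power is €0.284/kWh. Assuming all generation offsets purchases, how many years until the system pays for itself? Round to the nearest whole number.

Daily generation = 13 kW × 4 h = 52 kWh
Annual generation = 52 × 365 = 18980 kWh
Annual savings = 18980 × €0.284 = €5,390.32
Payback = €24,200 / €5,390.32 = 4.49 years

4 years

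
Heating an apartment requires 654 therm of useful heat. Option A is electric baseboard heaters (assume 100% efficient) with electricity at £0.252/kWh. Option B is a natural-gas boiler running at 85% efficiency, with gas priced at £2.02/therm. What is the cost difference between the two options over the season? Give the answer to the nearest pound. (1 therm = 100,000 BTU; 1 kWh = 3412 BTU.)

Heat load = 654 therm × 100,000 = 65,400,000 BTU
Gas: input = 65,400,000 / 0.85 = 76,941,176 BTU = 769.4 therm → 769.4 × £2.02 = £1,554.21
Electric: 65,400,000 BTU / 3412 = 19,170 kWh → × £0.252 = £4,830.25
Difference = |£1,554.21 − £4,830.25| = £3,276.03 ≈ £3276

£3276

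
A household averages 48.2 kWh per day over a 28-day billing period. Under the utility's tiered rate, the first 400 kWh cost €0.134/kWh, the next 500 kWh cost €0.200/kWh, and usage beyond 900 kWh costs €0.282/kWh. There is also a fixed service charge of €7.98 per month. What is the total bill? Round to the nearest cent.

€288.37

Usage = 48.2 kWh/day × 28 days = 1349.6 kWh
First 400 kWh × €0.134 = €53.60
Next 500 kWh × €0.200 = €100.00
Remaining 449.6 kWh × €0.282 = €126.79
Energy charge = €280.39; + service €7.98 = €288.37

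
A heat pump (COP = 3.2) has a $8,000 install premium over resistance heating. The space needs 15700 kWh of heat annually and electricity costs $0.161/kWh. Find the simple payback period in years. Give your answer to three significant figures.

Resistance: 15700 kWh × $0.161 = $2,527.70/yr
Heat pump: 15700 / 3.2 = 4906 kWh in → × $0.161 = $789.91/yr
Annual savings = $1,737.79
Payback = $8,000 / $1,737.79 = 4.6 years

4.60 years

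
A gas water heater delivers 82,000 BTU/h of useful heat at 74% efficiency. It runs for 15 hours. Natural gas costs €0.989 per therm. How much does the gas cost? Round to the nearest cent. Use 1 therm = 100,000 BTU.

€16.44

Heat delivered = 82,000 BTU/h × 15 h = 1,230,000 BTU
Gas input = 1,230,000 / 0.74 = 1,662,162 BTU
= 1,662,162 / 100,000 = 16.62 therm
Cost = 16.62 × €0.989/therm = €16.44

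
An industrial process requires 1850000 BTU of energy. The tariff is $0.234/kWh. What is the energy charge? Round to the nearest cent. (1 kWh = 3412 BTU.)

$126.88

1850000 BTU × (0.00029308 kWh/BTU) = 542.2 kWh
Cost = 542.2 kWh × $0.234/kWh = $126.88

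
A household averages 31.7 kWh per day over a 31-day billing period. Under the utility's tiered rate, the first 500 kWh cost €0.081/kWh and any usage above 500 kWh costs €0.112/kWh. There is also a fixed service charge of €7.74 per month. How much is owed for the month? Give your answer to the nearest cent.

€102.30

Usage = 31.7 kWh/day × 31 days = 982.7 kWh
First 500 kWh × €0.081 = €40.50
Remaining 482.7 kWh × €0.112 = €54.06
Energy charge = €94.56; + service €7.74 = €102.30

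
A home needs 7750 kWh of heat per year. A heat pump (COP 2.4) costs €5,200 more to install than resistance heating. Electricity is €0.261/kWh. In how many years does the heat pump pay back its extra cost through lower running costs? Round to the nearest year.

Resistance: 7750 kWh × €0.261 = €2,022.75/yr
Heat pump: 7750 / 2.4 = 3229 kWh in → × €0.261 = €842.81/yr
Annual savings = €1,179.94
Payback = €5,200 / €1,179.94 = 4.41 years

4 years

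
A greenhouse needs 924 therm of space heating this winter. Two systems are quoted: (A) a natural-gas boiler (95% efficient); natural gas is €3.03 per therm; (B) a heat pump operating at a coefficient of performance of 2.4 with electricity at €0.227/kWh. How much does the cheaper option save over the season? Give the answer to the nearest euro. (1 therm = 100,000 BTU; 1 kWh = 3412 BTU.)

€386

Heat load = 924 therm × 100,000 = 92,400,000 BTU
Gas: input = 92,400,000 / 0.95 = 97,263,158 BTU = 972.6 therm → 972.6 × €3.03 = €2,947.07
Heat pump: 92,400,000 BTU / 3412 = 27,080 kWh heat; / 2.4 = 11,280 kWh in → × €0.227 = €2,561.40
Difference = |€2,947.07 − €2,561.40| = €385.67 ≈ €386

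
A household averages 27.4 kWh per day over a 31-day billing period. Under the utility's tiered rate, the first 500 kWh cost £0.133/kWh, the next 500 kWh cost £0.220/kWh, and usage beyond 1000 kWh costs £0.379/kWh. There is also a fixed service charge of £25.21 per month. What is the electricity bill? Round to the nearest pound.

£169

Usage = 27.4 kWh/day × 31 days = 849.4 kWh
First 500 kWh × £0.133 = £66.50
Next 349.4 kWh × £0.220 = £76.87
Remaining tier: 0 kWh (not reached)
Energy charge = £143.37; + service £25.21 = £168.58 ≈ £169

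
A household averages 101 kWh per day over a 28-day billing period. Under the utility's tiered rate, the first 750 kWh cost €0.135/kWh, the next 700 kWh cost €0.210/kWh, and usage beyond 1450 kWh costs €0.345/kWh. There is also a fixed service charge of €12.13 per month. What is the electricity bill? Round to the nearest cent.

€735.79

Usage = 101 kWh/day × 28 days = 2828 kWh
First 750 kWh × €0.135 = €101.25
Next 700 kWh × €0.210 = €147.00
Remaining 1378 kWh × €0.345 = €475.41
Energy charge = €723.66; + service €12.13 = €735.79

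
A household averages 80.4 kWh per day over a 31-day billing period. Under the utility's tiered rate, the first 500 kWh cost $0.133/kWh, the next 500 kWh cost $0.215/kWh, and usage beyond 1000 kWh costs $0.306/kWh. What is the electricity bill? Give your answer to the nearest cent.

$630.67

Usage = 80.4 kWh/day × 31 days = 2492.4 kWh
First 500 kWh × $0.133 = $66.50
Next 500 kWh × $0.215 = $107.50
Remaining 1492.4 kWh × $0.306 = $456.67
Total = $630.67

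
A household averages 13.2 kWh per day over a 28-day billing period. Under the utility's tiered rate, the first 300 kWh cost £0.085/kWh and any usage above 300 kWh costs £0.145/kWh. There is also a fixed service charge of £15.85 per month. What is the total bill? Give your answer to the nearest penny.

Usage = 13.2 kWh/day × 28 days = 369.6 kWh
First 300 kWh × £0.085 = £25.50
Remaining 69.6 kWh × £0.145 = £10.09
Energy charge = £35.59; + service £15.85 = £51.44

£51.44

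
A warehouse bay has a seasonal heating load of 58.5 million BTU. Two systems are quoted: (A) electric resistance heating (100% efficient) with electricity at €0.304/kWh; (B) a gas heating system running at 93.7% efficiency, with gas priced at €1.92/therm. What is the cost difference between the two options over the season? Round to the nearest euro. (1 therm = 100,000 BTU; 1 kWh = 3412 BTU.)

Heat load = 58.5 × 10⁶ BTU = 58,500,000 BTU
Gas: input = 58,500,000 / 0.937 = 62,433,298 BTU = 624.3 therm → 624.3 × €1.92 = €1,198.72
Electric: 58,500,000 BTU / 3412 = 17,150 kWh → × €0.304 = €5,212.19
Difference = |€1,198.72 − €5,212.19| = €4,013.47 ≈ €4013

€4013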